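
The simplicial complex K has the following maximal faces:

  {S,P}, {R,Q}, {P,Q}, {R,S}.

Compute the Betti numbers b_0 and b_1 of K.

b_0 = 1, b_1 = 1.

We work with the vertex ordering P < Q < R < S. The simplices of K, each written with vertices in increasing order, are:

  0-simplices (4): P, Q, R, S
  1-simplices (4): PQ, PS, QR, RS

so the chain groups are C_0 ≅ Z^4, C_1 ≅ Z^4.

The boundary map ∂_1: C_1 → C_0 is given by ∂[p,q] = [q] − [p]. For instance
  ∂RS = S − R.
The 4×4 boundary matrix has rank 3 and Smith normal form diag(1,1,1).

Computing H_k = (kernel of ∂_k) / (image of ∂_{k+1}):

  H_0: rank C_0 − rank ∂_1 = 4 − 3 = 1, and the invariant factors of ∂_1 are all 1, so H_0 = Z.
  H_1: rank ker ∂_1 − rank ∂_2 = (4 − 3) − 0 = 1, and there is no ∂_2, so H_1 = Z.

As a check, the Euler characteristic is 4 − 4 = 0, which agrees with 1 − 1 = 0.

Hence the Betti numbers are b_0 = 1, b_1 = 1.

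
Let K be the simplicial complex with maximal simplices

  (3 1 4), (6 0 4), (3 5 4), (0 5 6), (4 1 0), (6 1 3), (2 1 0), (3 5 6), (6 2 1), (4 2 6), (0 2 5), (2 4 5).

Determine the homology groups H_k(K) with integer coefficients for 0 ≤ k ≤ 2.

Take the total order 0 < 1 < 2 < 3 < 4 < 5 < 6 on the vertex set. Then K (dimension 2) consists of the simplices:

  0-simplices (7): [0], [1], [2], [3], [4], [5], [6]
  1-simplices (18): [0,1], [0,2], [0,4], [0,5], [0,6], [1,2], [1,3], [1,4], [1,6], [2,4], [2,5], [2,6], [3,4], [3,5], [3,6], [4,5], [4,6], [5,6]
  2-simplices (12): [0,1,2], [0,1,4], [0,2,5], [0,4,6], [0,5,6], [1,2,6], [1,3,4], [1,3,6], [2,4,5], [2,4,6], [3,4,5], [3,5,6]

Hence C_0 ≅ Z^7, C_1 ≅ Z^18, C_2 ≅ Z^12.

Boundary ∂_1: C_1 → C_0 maps an edge to its endpoints' difference, ∂[p,q] = q − p.
The 7×18 boundary matrix has rank 6 and Smith normal form diag(1,1,1,1,1,1).

Boundary ∂_2: C_2 → C_1 maps a triangle to the signed sum of its edges. For instance
  ∂[3,4,5] = [4,5] − [3,5] + [3,4],
  ∂[0,5,6] = [5,6] − [0,6] + [0,5].
This gives a 18×12 integer matrix of rank 12; reducing to Smith normal form yields diagonal entries (1,1,1,1,1,1,1,1,1,1,1,2).

Now H_k = ker ∂_k / im ∂_{k+1}, so:

  H_0: rank C_0 − rank ∂_1 = 7 − 6 = 1, and the invariant factors of ∂_1 are all 1, so H_0 = Z.
  H_1: rank ker ∂_1 − rank ∂_2 = (18 − 6) − 12 = 0, and ∂_2 has invariant factor 2 > 1, so H_1 = Z/2.
  H_2: rank ker ∂_2 − rank ∂_3 = (12 − 12) − 0 = 0, and there is no ∂_3, so H_2 = 0.

H_0 ≅ Z,  H_1 ≅ Z/2,  H_2 = 0.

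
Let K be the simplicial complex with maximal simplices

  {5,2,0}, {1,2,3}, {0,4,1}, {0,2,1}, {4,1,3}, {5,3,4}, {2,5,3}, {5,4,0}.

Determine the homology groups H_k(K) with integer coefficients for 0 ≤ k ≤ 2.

K has 6 vertices, 12 edges, 8 triangles.
rank ∂_0 = 0, rank ∂_1 = 5 ⇒ b_0 = 6 − 0 − 5 = 1; all invariant factors of ∂_1 are 1 so no torsion. So H_0 ≅ Z.
rank ∂_1 = 5, rank ∂_2 = 7 ⇒ b_1 = 12 − 5 − 7 = 0; all invariant factors of ∂_2 are 1 so no torsion. So H_1 ≅ 0.
rank ∂_2 = 7, rank ∂_3 = 0 ⇒ b_2 = 8 − 7 − 0 = 1. So H_2 ≅ Z.

H_0 = Z,  H_1 = 0,  H_2 = Z.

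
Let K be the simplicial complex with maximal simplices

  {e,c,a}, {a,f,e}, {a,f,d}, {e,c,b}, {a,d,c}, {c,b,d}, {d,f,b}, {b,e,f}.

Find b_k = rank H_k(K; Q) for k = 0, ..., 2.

b_0 = 1, b_1 = 0, b_2 = 1.

Order the vertices as a < b < c < d < e < f. Listing each simplex with vertices in this order, K has dimension 2 with simplices:

  0-simplices (6): a, b, c, d, e, f
  1-simplices (12): ac, ad, ae, af, bc, bd, be, bf, cd, ce, df, ef
  2-simplices (8): acd, ace, adf, aef, bcd, bce, bdf, bef

Hence C_0 ≅ Z^6, C_1 ≅ Z^12, C_2 ≅ Z^8.

∂_1: C_1 → C_0 is given by ∂[p,q] = [q] − [p]. For instance
  ∂df = f − d.
As a 6×12 matrix over Z this has rank 5, with invariant factors (1,1,1,1,1).

∂_2: C_2 → C_1 sends each 2-simplex [p,q,r] to [q,r] − [p,r] + [p,q]. For instance
  ∂adf = df − af + ad,
  ∂bdf = df − bf + bd.
The 12×8 boundary matrix has rank 7 and Smith normal form diag(1,1,1,1,1,1,1).

Reading off H_k = ker ∂_k / im ∂_{k+1}:

  H_0: rank C_0 − rank ∂_1 = 6 − 5 = 1, and the invariant factors of ∂_1 are all 1, so H_0 ≅ Z.
  H_1: rank ker ∂_1 − rank ∂_2 = (12 − 5) − 7 = 0, and the invariant factors of ∂_2 are all 1, so H_1 ≅ 0.
  H_2: rank ker ∂_2 − rank ∂_3 = (8 − 7) − 0 = 1, and there is no ∂_3, so H_2 ≅ Z.

(K is a triangulation of the 2-sphere S^2.)

Hence the Betti numbers are b_0 = 1, b_1 = 0, b_2 = 1.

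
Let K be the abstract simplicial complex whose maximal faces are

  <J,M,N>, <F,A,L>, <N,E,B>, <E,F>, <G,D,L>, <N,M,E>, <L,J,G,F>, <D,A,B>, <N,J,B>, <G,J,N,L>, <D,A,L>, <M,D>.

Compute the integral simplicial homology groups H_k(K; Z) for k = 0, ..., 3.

Order the vertices as A < B < D < E < F < G < J < L < M < N. Listing each simplex with vertices in this order, K has dimension 3 with simplices:

  0-simplices (10): A, B, D, E, F, G, J, L, M, N
  1-simplices (25): AB, AD, AF, AL, BD, BE, BJ, BN, DG, DL, DM, EF, EM, EN, FG, FJ, FL, GJ, GL, GN, JL, JM, JN, LN, MN
  2-simplices (15): ABD, ADL, AFL, BEN, BJN, DGL, EMN, FGJ, FGL, FJL, GJL, GJN, GLN, JLN, JMN
  3-simplices (2): FGJL, GJLN

giving chain groups C_0 ≅ Z^10, C_1 ≅ Z^25, C_2 ≅ Z^15, C_3 ≅ Z^2.

∂_1: C_1 → C_0 sends each edge [p,q] (with p < q) to q − p.
The resulting 10×25 matrix has rank 9, and its Smith normal form has invariant factors (1,1,1,1,1,1,1,1,1).

∂_2: C_2 → C_1 acts by ∂[p,q,r] = [q,r] − [p,r] + [p,q]. For instance
  ∂GJN = JN − GN + GJ,
  ∂ABD = BD − AD + AB.
The 25×15 boundary matrix has rank 13 and Smith normal form diag(1,1,1,1,1,1,1,1,1,1,1,1,1).

∂_3: C_3 → C_2 sends each 3-simplex σ to the alternating sum Σ_i (−1)^i (σ with its i-th vertex removed). For instance
  ∂GJLN = JLN − GLN + GJN − GJL,
  ∂FGJL = GJL − FJL + FGL − FGJ.
As a 15×2 matrix over Z this has rank 2, with invariant factors (1,1).

From H_k ≅ ker(∂_k) / im(∂_{k+1}) we obtain:

  H_0: rank C_0 − rank ∂_1 = 10 − 9 = 1, and the invariant factors of ∂_1 are all 1, so H_0 ≅ Z.
  H_1: rank ker ∂_1 − rank ∂_2 = (25 − 9) − 13 = 3, and the invariant factors of ∂_2 are all 1, so H_1 ≅ Z^3.
  H_2: rank ker ∂_2 − rank ∂_3 = (15 − 13) − 2 = 0, and the invariant factors of ∂_3 are all 1, so H_2 ≅ 0.
  H_3: rank ker ∂_3 − rank ∂_4 = (2 − 2) − 0 = 0, and there is no ∂_4, so H_3 ≅ 0.

H_0 = Z,  H_1 = Z^3,  H_2 = 0,  H_3 = 0.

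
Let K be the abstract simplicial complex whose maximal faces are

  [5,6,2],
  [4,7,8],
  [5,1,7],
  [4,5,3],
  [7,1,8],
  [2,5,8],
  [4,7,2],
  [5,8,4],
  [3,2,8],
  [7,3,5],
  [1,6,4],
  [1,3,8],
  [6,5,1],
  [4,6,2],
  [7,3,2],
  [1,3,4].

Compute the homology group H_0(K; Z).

H_0 ≅ Z.

Order the vertices as 1 < 2 < 3 < 4 < 5 < 6 < 7 < 8. Listing each simplex with vertices in this order, K has dimension 2 with simplices:

  0-simplices (8): [1], [2], [3], [4], [5], [6], [7], [8]
  1-simplices (24): (24 of them)
  2-simplices (16): [1,3,4], [1,3,8], [1,4,6], [1,5,6], [1,5,7], [1,7,8], [2,3,7], [2,3,8], [2,4,6], [2,4,7], [2,5,6], [2,5,8], [3,4,5], [3,5,7], [4,5,8], [4,7,8]

so the chain groups are C_0 ≅ Z^8, C_1 ≅ Z^24, C_2 ≅ Z^16.

The boundary map ∂_1: C_1 → C_0 maps an edge to its endpoints' difference, ∂[p,q] = q − p.
The resulting 8×24 matrix has rank 7, and its Smith normal form has invariant factors (1,1,1,1,1,1,1).

∂_2: C_2 → C_1 sends each 2-simplex [p,q,r] to [q,r] − [p,r] + [p,q]. For instance
  ∂[2,4,7] = [4,7] − [2,7] + [2,4],
  ∂[1,5,7] = [5,7] − [1,7] + [1,5].
This gives a 24×16 integer matrix of rank 15; reducing to Smith normal form yields diagonal entries (1,1,1,1,1,1,1,1,1,1,1,1,1,1,1).

Computing H_k = (kernel of ∂_k) / (image of ∂_{k+1}):

  H_0: rank C_0 − rank ∂_1 = 8 − 7 = 1, and the invariant factors of ∂_1 are all 1, so H_0 = Z.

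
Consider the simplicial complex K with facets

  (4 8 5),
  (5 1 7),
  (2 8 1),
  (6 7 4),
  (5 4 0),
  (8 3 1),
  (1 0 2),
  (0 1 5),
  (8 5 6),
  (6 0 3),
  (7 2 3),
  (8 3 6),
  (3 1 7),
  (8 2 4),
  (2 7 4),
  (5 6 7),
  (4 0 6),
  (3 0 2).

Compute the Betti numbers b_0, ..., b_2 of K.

We work with the vertex ordering 0 < 1 < 2 < 3 < 4 < 5 < 6 < 7 < 8. The simplices of K, each written with vertices in increasing order, are:

  0-simplices (9): [0], [1], [2], [3], [4], [5], [6], [7], [8]
  1-simplices (27): (27 of them)
  2-simplices (18): [0,1,2], [0,1,5], [0,2,3], [0,3,6], [0,4,5], [0,4,6], [1,2,8], [1,3,7], [1,3,8], [1,5,7], [2,3,7], [2,4,7], [2,4,8], [3,6,8], [4,5,8], [4,6,7], [5,6,7], [5,6,8]

so the chain groups are C_0 ≅ Z^9, C_1 ≅ Z^27, C_2 ≅ Z^18.

∂_1: C_1 → C_0 sends each edge [p,q] (with p < q) to q − p. For instance
  ∂[0,5] = [5] − [0].
As a 9×27 matrix over Z this has rank 8, with invariant factors (1,1,1,1,1,1,1,1).

Boundary ∂_2: C_2 → C_1 sends each 2-simplex [p,q,r] to [q,r] − [p,r] + [p,q]. For instance
  ∂[4,6,7] = [6,7] − [4,7] + [4,6],
  ∂[0,4,5] = [4,5] − [0,5] + [0,4].
As a 27×18 matrix over Z this has rank 18, with invariant factors (1,1,1,1,1,1,1,1,1,1,1,1,1,1,1,1,1,2).

From H_k ≅ ker(∂_k) / im(∂_{k+1}) we obtain:

  H_0: rank C_0 − rank ∂_1 = 9 − 8 = 1, and the invariant factors of ∂_1 are all 1, so H_0 = Z.
  H_1: rank ker ∂_1 − rank ∂_2 = (27 − 8) − 18 = 1, and ∂_2 has invariant factor 2 > 1, so H_1 = Z ⊕ Z/2.
  H_2: rank ker ∂_2 − rank ∂_3 = (18 − 18) − 0 = 0, and there is no ∂_3, so H_2 = 0.

As a check, the Euler characteristic is 9 − 27 + 18 = 0, which agrees with 1 − 1 + 0 = 0.

Hence the Betti numbers are b_0 = 1, b_1 = 1, b_2 = 0.

b_0 = 1, b_1 = 1, b_2 = 0.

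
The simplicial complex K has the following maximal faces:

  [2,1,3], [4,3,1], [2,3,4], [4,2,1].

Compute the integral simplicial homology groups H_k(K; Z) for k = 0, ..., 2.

H_0 = Z,  H_1 = 0,  H_2 = Z.

K has 4 vertices, 6 edges, 4 triangles.
rank ∂_0 = 0, rank ∂_1 = 3 ⇒ b_0 = 4 − 0 − 3 = 1; all invariant factors of ∂_1 are 1 so no torsion. So H_0 = Z.
rank ∂_1 = 3, rank ∂_2 = 3 ⇒ b_1 = 6 − 3 − 3 = 0; all invariant factors of ∂_2 are 1 so no torsion. So H_1 = 0.
rank ∂_2 = 3, rank ∂_3 = 0 ⇒ b_2 = 4 − 3 − 0 = 1. So H_2 = Z.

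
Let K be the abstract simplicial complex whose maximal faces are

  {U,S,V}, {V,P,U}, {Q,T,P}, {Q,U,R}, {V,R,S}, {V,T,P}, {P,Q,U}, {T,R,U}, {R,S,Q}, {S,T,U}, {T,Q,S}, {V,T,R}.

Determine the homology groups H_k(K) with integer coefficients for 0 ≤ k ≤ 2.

Take the total order P < Q < R < S < T < U < V on the vertex set. Then K (dimension 2) consists of the simplices:

  0-simplices (7): P, Q, R, S, T, U, V
  1-simplices (18): PQ, PT, PU, PV, QR, QS, QT, QU, RS, RT, RU, RV, ST, SU, SV, TU, TV, UV
  2-simplices (12): PQT, PQU, PTV, PUV, QRS, QRU, QST, RSV, RTU, RTV, STU, SUV

so the chain groups are C_0 ≅ Z^7, C_1 ≅ Z^18, C_2 ≅ Z^12.

Boundary ∂_1: C_1 → C_0 maps an edge to its endpoints' difference, ∂[p,q] = q − p. For instance
  ∂QR = R − Q.
The 7×18 boundary matrix has rank 6 and Smith normal form diag(1,1,1,1,1,1).

Boundary ∂_2: C_2 → C_1 maps a triangle to the signed sum of its edges. For instance
  ∂PQT = QT − PT + PQ,
  ∂STU = TU − SU + ST.
This gives a 18×12 integer matrix of rank 12; reducing to Smith normal form yields diagonal entries (1,1,1,1,1,1,1,1,1,1,1,2).

Reading off H_k = ker ∂_k / im ∂_{k+1}:

  H_0: rank C_0 − rank ∂_1 = 7 − 6 = 1, and the invariant factors of ∂_1 are all 1, so H_0 = Z.
  H_1: rank ker ∂_1 − rank ∂_2 = (18 − 6) − 12 = 0, and ∂_2 has invariant factor 2 > 1, so H_1 = Z/2Z.
  H_2: rank ker ∂_2 − rank ∂_3 = (12 − 12) − 0 = 0, and there is no ∂_3, so H_2 = 0.

H_0 = Z,  H_1 = Z/2Z,  H_2 = 0.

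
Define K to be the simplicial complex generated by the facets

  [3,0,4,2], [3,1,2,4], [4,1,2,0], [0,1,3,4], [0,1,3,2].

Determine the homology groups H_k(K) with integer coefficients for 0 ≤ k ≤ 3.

Order the vertices as 0 < 1 < 2 < 3 < 4. Listing each simplex with vertices in this order, K has dimension 3 with simplices:

  0-simplices (5): [0], [1], [2], [3], [4]
  1-simplices (10): [0,1], [0,2], [0,3], [0,4], [1,2], [1,3], [1,4], [2,3], [2,4], [3,4]
  2-simplices (10): [0,1,2], [0,1,3], [0,1,4], [0,2,3], [0,2,4], [0,3,4], [1,2,3], [1,2,4], [1,3,4], [2,3,4]
  3-simplices (5): [0,1,2,3], [0,1,2,4], [0,1,3,4], [0,2,3,4], [1,2,3,4]

so the chain groups are C_0 ≅ Z^5, C_1 ≅ Z^10, C_2 ≅ Z^10, C_3 ≅ Z^5.

The boundary map ∂_1: C_1 → C_0 maps an edge to its endpoints' difference, ∂[p,q] = q − p. For instance
  ∂[1,3] = [3] − [1].
As a 5×10 matrix over Z this has rank 4, with invariant factors (1,1,1,1).

Boundary ∂_2: C_2 → C_1 maps a triangle to the signed sum of its edges. For instance
  ∂[0,3,4] = [3,4] − [0,4] + [0,3],
  ∂[1,2,3] = [2,3] − [1,3] + [1,2].
The 10×10 boundary matrix has rank 6 and Smith normal form diag(1,1,1,1,1,1).

The boundary map ∂_3: C_3 → C_2 sends each 3-simplex σ to the alternating sum Σ_i (−1)^i (σ with its i-th vertex removed). For instance
  ∂[0,1,2,4] = [1,2,4] − [0,2,4] + [0,1,4] − [0,1,2],
  ∂[0,1,3,4] = [1,3,4] − [0,3,4] + [0,1,4] − [0,1,3].
The 10×5 boundary matrix has rank 4 and Smith normal form diag(1,1,1,1).

Computing H_k = (kernel of ∂_k) / (image of ∂_{k+1}):

  H_0: rank C_0 − rank ∂_1 = 5 − 4 = 1, and the invariant factors of ∂_1 are all 1, so H_0 ≅ Z.
  H_1: rank ker ∂_1 − rank ∂_2 = (10 − 4) − 6 = 0, and the invariant factors of ∂_2 are all 1, so H_1 ≅ 0.
  H_2: rank ker ∂_2 − rank ∂_3 = (10 − 6) − 4 = 0, and the invariant factors of ∂_3 are all 1, so H_2 ≅ 0.
  H_3: rank ker ∂_3 − rank ∂_4 = (5 − 4) − 0 = 1, and there is no ∂_4, so H_3 ≅ Z.

As a check, the Euler characteristic is 5 − 10 + 10 − 5 = 0, which agrees with 1 − 0 + 0 − 1 = 0.

H_0 = Z,  H_1 = 0,  H_2 = 0,  H_3 = Z.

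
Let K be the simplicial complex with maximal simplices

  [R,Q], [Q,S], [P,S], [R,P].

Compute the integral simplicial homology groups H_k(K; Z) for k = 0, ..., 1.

We work with the vertex ordering P < Q < R < S. The simplices of K, each written with vertices in increasing order, are:

  0-simplices (4): P, Q, R, S
  1-simplices (4): PR, PS, QR, QS

so the chain groups are C_0 ≅ Z^4, C_1 ≅ Z^4.

Boundary ∂_1: C_1 → C_0 maps an edge to its endpoints' difference, ∂[p,q] = q − p. For instance
  ∂PS = S − P.
The resulting 4×4 matrix has rank 3, and its Smith normal form has invariant factors (1,1,1).

Now H_k = ker ∂_k / im ∂_{k+1}, so:

  H_0: rank C_0 − rank ∂_1 = 4 − 3 = 1, and the invariant factors of ∂_1 are all 1, so H_0 = Z.
  H_1: rank ker ∂_1 − rank ∂_2 = (4 − 3) − 0 = 1, and there is no ∂_2, so H_1 = Z.

(K is a triangulation of the circle S^1.)

H_0 = Z,  H_1 = Z.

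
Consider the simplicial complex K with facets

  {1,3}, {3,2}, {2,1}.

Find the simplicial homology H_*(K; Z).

H_0 ≅ Z,  H_1 ≅ Z.

Order the vertices as 1 < 2 < 3. Listing each simplex with vertices in this order, K has dimension 1 with simplices:

  0-simplices (3): [1], [2], [3]
  1-simplices (3): [1,2], [1,3], [2,3]

so the chain groups are C_0 ≅ Z^3, C_1 ≅ Z^3.

∂_1: C_1 → C_0 sends each edge [p,q] (with p < q) to q − p.
This gives a 3×3 integer matrix of rank 2; reducing to Smith normal form yields diagonal entries (1,1).

Now H_k = ker ∂_k / im ∂_{k+1}, so:

  H_0: rank C_0 − rank ∂_1 = 3 − 2 = 1, and the invariant factors of ∂_1 are all 1, so H_0 ≅ Z.
  H_1: rank ker ∂_1 − rank ∂_2 = (3 − 2) − 0 = 1, and there is no ∂_2, so H_1 ≅ Z.

As a check, the Euler characteristic is 3 − 3 = 0, which agrees with 1 − 1 = 0.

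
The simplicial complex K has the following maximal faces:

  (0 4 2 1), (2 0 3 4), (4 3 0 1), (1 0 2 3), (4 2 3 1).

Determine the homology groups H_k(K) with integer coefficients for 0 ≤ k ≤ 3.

Take the total order 0 < 1 < 2 < 3 < 4 on the vertex set. Then K (dimension 3) consists of the simplices:

  0-simplices (5): [0], [1], [2], [3], [4]
  1-simplices (10): [0,1], [0,2], [0,3], [0,4], [1,2], [1,3], [1,4], [2,3], [2,4], [3,4]
  2-simplices (10): [0,1,2], [0,1,3], [0,1,4], [0,2,3], [0,2,4], [0,3,4], [1,2,3], [1,2,4], [1,3,4], [2,3,4]
  3-simplices (5): [0,1,2,3], [0,1,2,4], [0,1,3,4], [0,2,3,4], [1,2,3,4]

so the chain groups are C_0 ≅ Z^5, C_1 ≅ Z^10, C_2 ≅ Z^10, C_3 ≅ Z^5.

∂_1: C_1 → C_0 sends each edge [p,q] (with p < q) to q − p. For instance
  ∂[0,1] = [1] − [0].
The resulting 5×10 matrix has rank 4, and its Smith normal form has invariant factors (1,1,1,1).

Boundary ∂_2: C_2 → C_1 sends each 2-simplex [p,q,r] to [q,r] − [p,r] + [p,q]. For instance
  ∂[1,3,4] = [3,4] − [1,4] + [1,3],
  ∂[0,3,4] = [3,4] − [0,4] + [0,3].
The resulting 10×10 matrix has rank 6, and its Smith normal form has invariant factors (1,1,1,1,1,1).

∂_3: C_3 → C_2 sends each 3-simplex σ to the alternating sum Σ_i (−1)^i (σ with its i-th vertex removed). For instance
  ∂[0,1,3,4] = [1,3,4] − [0,3,4] + [0,1,4] − [0,1,3],
  ∂[0,1,2,3] = [1,2,3] − [0,2,3] + [0,1,3] − [0,1,2].
The resulting 10×5 matrix has rank 4, and its Smith normal form has invariant factors (1,1,1,1).

Now H_k = ker ∂_k / im ∂_{k+1}, so:

  H_0: rank C_0 − rank ∂_1 = 5 − 4 = 1, and the invariant factors of ∂_1 are all 1, so H_0 = Z.
  H_1: rank ker ∂_1 − rank ∂_2 = (10 − 4) − 6 = 0, and the invariant factors of ∂_2 are all 1, so H_1 = 0.
  H_2: rank ker ∂_2 − rank ∂_3 = (10 − 6) − 4 = 0, and the invariant factors of ∂_3 are all 1, so H_2 = 0.
  H_3: rank ker ∂_3 − rank ∂_4 = (5 − 4) − 0 = 1, and there is no ∂_4, so H_3 = Z.

(K is a triangulation of the 3-sphere S^3.)

H_0 = Z,  H_1 = 0,  H_2 = 0,  H_3 = Z.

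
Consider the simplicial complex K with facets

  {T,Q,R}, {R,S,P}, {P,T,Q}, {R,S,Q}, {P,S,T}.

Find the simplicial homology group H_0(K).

H_0 = Z.

Fix the vertex order P < Q < R < S < T and write every simplex with vertices in increasing order. Then dim K = 2 and the simplices of K are:

  0-simplices (5): P, Q, R, S, T
  1-simplices (10): PQ, PR, PS, PT, QR, QS, QT, RS, RT, ST
  2-simplices (5): PQT, PRS, PST, QRS, QRT

Hence C_0 ≅ Z^5, C_1 ≅ Z^10, C_2 ≅ Z^5.

∂_1: C_1 → C_0 sends each edge [p,q] (with p < q) to q − p.
The resulting 5×10 matrix has rank 4, and its Smith normal form has invariant factors (1,1,1,1).

Boundary ∂_2: C_2 → C_1 maps a triangle to the signed sum of its edges. For instance
  ∂QRS = RS − QS + QR,
  ∂QRT = RT − QT + QR.
The 10×5 boundary matrix has rank 5 and Smith normal form diag(1,1,1,1,1).

From H_k ≅ ker(∂_k) / im(∂_{k+1}) we obtain:

  H_0: rank C_0 − rank ∂_1 = 5 − 4 = 1, and the invariant factors of ∂_1 are all 1, so H_0 = Z.

(K is a triangulation of the Möbius band.)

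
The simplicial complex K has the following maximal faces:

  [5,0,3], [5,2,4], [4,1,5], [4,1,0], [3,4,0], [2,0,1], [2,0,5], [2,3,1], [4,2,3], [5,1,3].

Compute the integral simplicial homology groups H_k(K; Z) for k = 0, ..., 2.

Take the total order 0 < 1 < 2 < 3 < 4 < 5 on the vertex set. Then K (dimension 2) consists of the simplices:

  0-simplices (6): [0], [1], [2], [3], [4], [5]
  1-simplices (15): [0,1], [0,2], [0,3], [0,4], [0,5], [1,2], [1,3], [1,4], [1,5], [2,3], [2,4], [2,5], [3,4], [3,5], [4,5]
  2-simplices (10): [0,1,2], [0,1,4], [0,2,5], [0,3,4], [0,3,5], [1,2,3], [1,3,5], [1,4,5], [2,3,4], [2,4,5]

giving chain groups C_0 ≅ Z^6, C_1 ≅ Z^15, C_2 ≅ Z^10.

The boundary map ∂_1: C_1 → C_0 is given by ∂[p,q] = [q] − [p].
As a 6×15 matrix over Z this has rank 5, with invariant factors (1,1,1,1,1).

∂_2: C_2 → C_1 acts by ∂[p,q,r] = [q,r] − [p,r] + [p,q]. For instance
  ∂[2,4,5] = [4,5] − [2,5] + [2,4],
  ∂[0,1,4] = [1,4] − [0,4] + [0,1].
As a 15×10 matrix over Z this has rank 10, with invariant factors (1,1,1,1,1,1,1,1,1,2).

Computing H_k = (kernel of ∂_k) / (image of ∂_{k+1}):

  H_0: rank C_0 − rank ∂_1 = 6 − 5 = 1, and the invariant factors of ∂_1 are all 1, so H_0 = Z.
  H_1: rank ker ∂_1 − rank ∂_2 = (15 − 5) − 10 = 0, and ∂_2 has invariant factor 2 > 1, so H_1 = Z/2.
  H_2: rank ker ∂_2 − rank ∂_3 = (10 − 10) − 0 = 0, and there is no ∂_3, so H_2 = 0.

H_0 = Z,  H_1 = Z/2,  H_2 = 0.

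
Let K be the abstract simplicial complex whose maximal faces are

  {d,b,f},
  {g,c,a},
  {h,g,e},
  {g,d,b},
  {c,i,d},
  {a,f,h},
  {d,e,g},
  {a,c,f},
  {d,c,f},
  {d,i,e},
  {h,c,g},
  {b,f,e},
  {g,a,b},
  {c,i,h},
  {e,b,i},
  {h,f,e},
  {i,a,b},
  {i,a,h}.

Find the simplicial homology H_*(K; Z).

Order the vertices as a < b < c < d < e < f < g < h < i. Listing each simplex with vertices in this order, K has dimension 2 with simplices:

  0-simplices (9): a, b, c, d, e, f, g, h, i
  1-simplices (27): ab, ac, af, ag, ah, ai, bd, be, bf, bg, bi, cd, cf, cg, ch, ci, de, df, dg, di, ef, eg, eh, ei, fh, gh, hi
  2-simplices (18): abg, abi, acf, acg, afh, ahi, bdf, bdg, bef, bei, cdf, cdi, cgh, chi, deg, dei, efh, egh

Hence C_0 ≅ Z^9, C_1 ≅ Z^27, C_2 ≅ Z^18.

The boundary map ∂_1: C_1 → C_0 maps an edge to its endpoints' difference, ∂[p,q] = q − p. For instance
  ∂be = e − b.
This gives a 9×27 integer matrix of rank 8; reducing to Smith normal form yields diagonal entries (1,1,1,1,1,1,1,1).

∂_2: C_2 → C_1 acts by ∂[p,q,r] = [q,r] − [p,r] + [p,q]. For instance
  ∂dei = ei − di + de,
  ∂cdf = df − cf + cd.
The resulting 27×18 matrix has rank 18, and its Smith normal form has invariant factors (1,1,1,1,1,1,1,1,1,1,1,1,1,1,1,1,1,2).

Computing H_k = (kernel of ∂_k) / (image of ∂_{k+1}):

  H_0: rank C_0 − rank ∂_1 = 9 − 8 = 1, and the invariant factors of ∂_1 are all 1, so H_0 = Z.
  H_1: rank ker ∂_1 − rank ∂_2 = (27 − 8) − 18 = 1, and ∂_2 has invariant factor 2 > 1, so H_1 = Z ⊕ Z_2.
  H_2: rank ker ∂_2 − rank ∂_3 = (18 − 18) − 0 = 0, and there is no ∂_3, so H_2 = 0.

H_0 = Z,  H_1 = Z ⊕ Z_2,  H_2 = 0.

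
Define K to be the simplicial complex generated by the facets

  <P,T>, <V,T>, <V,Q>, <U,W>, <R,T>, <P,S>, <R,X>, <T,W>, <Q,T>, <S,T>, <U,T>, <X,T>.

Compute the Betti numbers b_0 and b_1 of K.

Order the vertices as P < Q < R < S < T < U < V < W < X. Listing each simplex with vertices in this order, K has dimension 1 with simplices:

  0-simplices (9): P, Q, R, S, T, U, V, W, X
  1-simplices (12): PS, PT, QT, QV, RT, RX, ST, TU, TV, TW, TX, UW

so the chain groups are C_0 ≅ Z^9, C_1 ≅ Z^12.

Boundary ∂_1: C_1 → C_0 maps an edge to its endpoints' difference, ∂[p,q] = q − p.
This gives a 9×12 integer matrix of rank 8; reducing to Smith normal form yields diagonal entries (1,1,1,1,1,1,1,1).

Reading off H_k = ker ∂_k / im ∂_{k+1}:

  H_0: rank C_0 − rank ∂_1 = 9 − 8 = 1, and the invariant factors of ∂_1 are all 1, so H_0 = Z.
  H_1: rank ker ∂_1 − rank ∂_2 = (12 − 8) − 0 = 4, and there is no ∂_2, so H_1 = Z^4.

Hence the Betti numbers are b_0 = 1, b_1 = 4.

b_0 = 1, b_1 = 4.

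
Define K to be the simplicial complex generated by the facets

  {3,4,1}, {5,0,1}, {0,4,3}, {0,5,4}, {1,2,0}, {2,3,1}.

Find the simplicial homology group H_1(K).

Take the total order 0 < 1 < 2 < 3 < 4 < 5 on the vertex set. Then K (dimension 2) consists of the simplices:

  0-simplices (6): [0], [1], [2], [3], [4], [5]
  1-simplices (12): [0,1], [0,2], [0,3], [0,4], [0,5], [1,2], [1,3], [1,4], [1,5], [2,3], [3,4], [4,5]
  2-simplices (6): [0,1,2], [0,1,5], [0,3,4], [0,4,5], [1,2,3], [1,3,4]

so the chain groups are C_0 ≅ Z^6, C_1 ≅ Z^12, C_2 ≅ Z^6.

Boundary ∂_1: C_1 → C_0 is given by ∂[p,q] = [q] − [p].
The resulting 6×12 matrix has rank 5, and its Smith normal form has invariant factors (1,1,1,1,1).

∂_2: C_2 → C_1 acts by ∂[p,q,r] = [q,r] − [p,r] + [p,q]. For instance
  ∂[0,3,4] = [3,4] − [0,4] + [0,3],
  ∂[1,2,3] = [2,3] − [1,3] + [1,2].
The resulting 12×6 matrix has rank 6, and its Smith normal form has invariant factors (1,1,1,1,1,1).

Now H_k = ker ∂_k / im ∂_{k+1}, so:

  H_1: rank ker ∂_1 − rank ∂_2 = (12 − 5) − 6 = 1, and the invariant factors of ∂_2 are all 1, so H_1 = Z.

(K is a triangulation of the cylinder S^1 x I.)

H_1 = Z.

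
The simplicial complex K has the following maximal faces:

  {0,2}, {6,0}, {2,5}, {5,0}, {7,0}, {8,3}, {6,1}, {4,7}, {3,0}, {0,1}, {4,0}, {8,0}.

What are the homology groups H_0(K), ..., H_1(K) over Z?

H_0 ≅ Z,  H_1 ≅ Z^4.

Fix the vertex order 0 < 1 < 2 < 3 < 4 < 5 < 6 < 7 < 8 and write every simplex with vertices in increasing order. Then dim K = 1 and the simplices of K are:

  0-simplices (9): [0], [1], [2], [3], [4], [5], [6], [7], [8]
  1-simplices (12): [0,1], [0,2], [0,3], [0,4], [0,5], [0,6], [0,7], [0,8], [1,6], [2,5], [3,8], [4,7]

Hence C_0 ≅ Z^9, C_1 ≅ Z^12.

Boundary ∂_1: C_1 → C_0 maps an edge to its endpoints' difference, ∂[p,q] = q − p.
This gives a 9×12 integer matrix of rank 8; reducing to Smith normal form yields diagonal entries (1,1,1,1,1,1,1,1).

From H_k ≅ ker(∂_k) / im(∂_{k+1}) we obtain:

  H_0: rank C_0 − rank ∂_1 = 9 − 8 = 1, and the invariant factors of ∂_1 are all 1, so H_0 ≅ Z.
  H_1: rank ker ∂_1 − rank ∂_2 = (12 − 8) − 0 = 4, and there is no ∂_2, so H_1 ≅ Z^4.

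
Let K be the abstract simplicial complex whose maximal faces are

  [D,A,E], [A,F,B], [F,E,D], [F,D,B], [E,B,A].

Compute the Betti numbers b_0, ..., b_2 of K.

Take the total order A < B < D < E < F on the vertex set. Then K (dimension 2) consists of the simplices:

  0-simplices (5): A, B, D, E, F
  1-simplices (10): AB, AD, AE, AF, BD, BE, BF, DE, DF, EF
  2-simplices (5): ABE, ABF, ADE, BDF, DEF

so the chain groups are C_0 ≅ Z^5, C_1 ≅ Z^10, C_2 ≅ Z^5.

Boundary ∂_1: C_1 → C_0 maps an edge to its endpoints' difference, ∂[p,q] = q − p.
This gives a 5×10 integer matrix of rank 4; reducing to Smith normal form yields diagonal entries (1,1,1,1).

Boundary ∂_2: C_2 → C_1 acts by ∂[p,q,r] = [q,r] − [p,r] + [p,q]. For instance
  ∂ABF = BF − AF + AB,
  ∂ABE = BE − AE + AB.
The 10×5 boundary matrix has rank 5 and Smith normal form diag(1,1,1,1,1).

Now H_k = ker ∂_k / im ∂_{k+1}, so:

  H_0: rank C_0 − rank ∂_1 = 5 − 4 = 1, and the invariant factors of ∂_1 are all 1, so H_0 = Z.
  H_1: rank ker ∂_1 − rank ∂_2 = (10 − 4) − 5 = 1, and the invariant factors of ∂_2 are all 1, so H_1 = Z.
  H_2: rank ker ∂_2 − rank ∂_3 = (5 − 5) − 0 = 0, and there is no ∂_3, so H_2 = 0.

Hence the Betti numbers are b_0 = 1, b_1 = 1, b_2 = 0.

b_0 = 1, b_1 = 1, b_2 = 0.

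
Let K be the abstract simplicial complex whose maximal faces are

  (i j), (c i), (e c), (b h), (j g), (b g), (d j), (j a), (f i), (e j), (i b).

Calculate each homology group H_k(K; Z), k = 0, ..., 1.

H_0 = Z,  H_1 = Z^2.

We work with the vertex ordering a < b < c < d < e < f < g < h < i < j. The simplices of K, each written with vertices in increasing order, are:

  0-simplices (10): a, b, c, d, e, f, g, h, i, j
  1-simplices (11): aj, bg, bh, bi, ce, ci, dj, ej, fi, gj, ij

giving chain groups C_0 ≅ Z^10, C_1 ≅ Z^11.

Boundary ∂_1: C_1 → C_0 sends each edge [p,q] (with p < q) to q − p.
This gives a 10×11 integer matrix of rank 9; reducing to Smith normal form yields diagonal entries (1,1,1,1,1,1,1,1,1).

Computing H_k = (kernel of ∂_k) / (image of ∂_{k+1}):

  H_0: rank C_0 − rank ∂_1 = 10 − 9 = 1, and the invariant factors of ∂_1 are all 1, so H_0 ≅ Z.
  H_1: rank ker ∂_1 − rank ∂_2 = (11 − 9) − 0 = 2, and there is no ∂_2, so H_1 ≅ Z^2.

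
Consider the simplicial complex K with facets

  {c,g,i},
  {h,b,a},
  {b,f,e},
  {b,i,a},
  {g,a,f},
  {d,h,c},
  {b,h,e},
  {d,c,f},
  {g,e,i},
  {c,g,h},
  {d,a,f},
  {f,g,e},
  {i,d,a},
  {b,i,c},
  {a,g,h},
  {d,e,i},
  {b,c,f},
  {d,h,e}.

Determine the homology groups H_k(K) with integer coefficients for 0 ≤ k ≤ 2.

H_0 ≅ Z,  H_1 ≅ Z^2,  H_2 ≅ Z.

K has 9 vertices, 27 edges, 18 triangles.
rank ∂_0 = 0, rank ∂_1 = 8 ⇒ b_0 = 9 − 0 − 8 = 1; all invariant factors of ∂_1 are 1 so no torsion. So H_0 = Z.
rank ∂_1 = 8, rank ∂_2 = 17 ⇒ b_1 = 27 − 8 − 17 = 2; all invariant factors of ∂_2 are 1 so no torsion. So H_1 = Z^2.
rank ∂_2 = 17, rank ∂_3 = 0 ⇒ b_2 = 18 − 17 − 0 = 1. So H_2 = Z.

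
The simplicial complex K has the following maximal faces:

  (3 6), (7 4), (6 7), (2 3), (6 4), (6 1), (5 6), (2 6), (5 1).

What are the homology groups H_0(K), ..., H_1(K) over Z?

H_0 ≅ Z,  H_1 ≅ Z^3.

Take the total order 1 < 2 < 3 < 4 < 5 < 6 < 7 on the vertex set. Then K (dimension 1) consists of the simplices:

  0-simplices (7): [1], [2], [3], [4], [5], [6], [7]
  1-simplices (9): [1,5], [1,6], [2,3], [2,6], [3,6], [4,6], [4,7], [5,6], [6,7]

Hence C_0 ≅ Z^7, C_1 ≅ Z^9.

Boundary ∂_1: C_1 → C_0 sends each edge [p,q] (with p < q) to q − p. For instance
  ∂[2,3] = [3] − [2].
This gives a 7×9 integer matrix of rank 6; reducing to Smith normal form yields diagonal entries (1,1,1,1,1,1).

Computing H_k = (kernel of ∂_k) / (image of ∂_{k+1}):

  H_0: rank C_0 − rank ∂_1 = 7 − 6 = 1, and the invariant factors of ∂_1 are all 1, so H_0 = Z.
  H_1: rank ker ∂_1 − rank ∂_2 = (9 − 6) − 0 = 3, and there is no ∂_2, so H_1 = Z^3.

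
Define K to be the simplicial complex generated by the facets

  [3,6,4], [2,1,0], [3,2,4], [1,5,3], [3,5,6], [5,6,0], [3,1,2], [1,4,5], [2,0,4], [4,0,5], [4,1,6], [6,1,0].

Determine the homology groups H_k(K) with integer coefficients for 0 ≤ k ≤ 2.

H_0 = Z,  H_1 = Z/2Z,  H_2 = 0.

Take the total order 0 < 1 < 2 < 3 < 4 < 5 < 6 on the vertex set. Then K (dimension 2) consists of the simplices:

  0-simplices (7): [0], [1], [2], [3], [4], [5], [6]
  1-simplices (18): [0,1], [0,2], [0,4], [0,5], [0,6], [1,2], [1,3], [1,4], [1,5], [1,6], [2,3], [2,4], [3,4], [3,5], [3,6], [4,5], [4,6], [5,6]
  2-simplices (12): [0,1,2], [0,1,6], [0,2,4], [0,4,5], [0,5,6], [1,2,3], [1,3,5], [1,4,5], [1,4,6], [2,3,4], [3,4,6], [3,5,6]

so the chain groups are C_0 ≅ Z^7, C_1 ≅ Z^18, C_2 ≅ Z^12.

Boundary ∂_1: C_1 → C_0 is given by ∂[p,q] = [q] − [p]. For instance
  ∂[0,4] = [4] − [0].
The resulting 7×18 matrix has rank 6, and its Smith normal form has invariant factors (1,1,1,1,1,1).

The boundary map ∂_2: C_2 → C_1 acts by ∂[p,q,r] = [q,r] − [p,r] + [p,q]. For instance
  ∂[0,5,6] = [5,6] − [0,6] + [0,5],
  ∂[3,5,6] = [5,6] − [3,6] + [3,5].
The resulting 18×12 matrix has rank 12, and its Smith normal form has invariant factors (1,1,1,1,1,1,1,1,1,1,1,2).

Computing H_k = (kernel of ∂_k) / (image of ∂_{k+1}):

  H_0: rank C_0 − rank ∂_1 = 7 − 6 = 1, and the invariant factors of ∂_1 are all 1, so H_0 ≅ Z.
  H_1: rank ker ∂_1 − rank ∂_2 = (18 − 6) − 12 = 0, and ∂_2 has invariant factor 2 > 1, so H_1 ≅ Z/2Z.
  H_2: rank ker ∂_2 − rank ∂_3 = (12 − 12) − 0 = 0, and there is no ∂_3, so H_2 ≅ 0.

(K is a triangulation of the real projective plane RP^2.)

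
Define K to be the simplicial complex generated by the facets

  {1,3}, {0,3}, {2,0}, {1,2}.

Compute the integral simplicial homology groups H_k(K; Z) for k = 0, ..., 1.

Order the vertices as 0 < 1 < 2 < 3. Listing each simplex with vertices in this order, K has dimension 1 with simplices:

  0-simplices (4): [0], [1], [2], [3]
  1-simplices (4): [0,2], [0,3], [1,2], [1,3]

Hence C_0 ≅ Z^4, C_1 ≅ Z^4.

Boundary ∂_1: C_1 → C_0 is given by ∂[p,q] = [q] − [p].
The resulting 4×4 matrix has rank 3, and its Smith normal form has invariant factors (1,1,1).

Computing H_k = (kernel of ∂_k) / (image of ∂_{k+1}):

  H_0: rank C_0 − rank ∂_1 = 4 − 3 = 1, and the invariant factors of ∂_1 are all 1, so H_0 ≅ Z.
  H_1: rank ker ∂_1 − rank ∂_2 = (4 − 3) − 0 = 1, and there is no ∂_2, so H_1 ≅ Z.

As a check, the Euler characteristic is 4 − 4 = 0, which agrees with 1 − 1 = 0.
(K is a triangulation of the circle S^1.)

H_0 = Z,  H_1 = Z.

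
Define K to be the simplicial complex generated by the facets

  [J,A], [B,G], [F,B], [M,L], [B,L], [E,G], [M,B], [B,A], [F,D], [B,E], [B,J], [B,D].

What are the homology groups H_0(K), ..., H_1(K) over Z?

Fix the vertex order A < B < D < E < F < G < J < L < M and write every simplex with vertices in increasing order. Then dim K = 1 and the simplices of K are:

  0-simplices (9): A, B, D, E, F, G, J, L, M
  1-simplices (12): AB, AJ, BD, BE, BF, BG, BJ, BL, BM, DF, EG, LM

so the chain groups are C_0 ≅ Z^9, C_1 ≅ Z^12.

∂_1: C_1 → C_0 maps an edge to its endpoints' difference, ∂[p,q] = q − p. For instance
  ∂AJ = J − A.
The resulting 9×12 matrix has rank 8, and its Smith normal form has invariant factors (1,1,1,1,1,1,1,1).

Now H_k = ker ∂_k / im ∂_{k+1}, so:

  H_0: rank C_0 − rank ∂_1 = 9 − 8 = 1, and the invariant factors of ∂_1 are all 1, so H_0 ≅ Z.
  H_1: rank ker ∂_1 − rank ∂_2 = (12 − 8) − 0 = 4, and there is no ∂_2, so H_1 ≅ Z^4.

(K is a triangulation of a wedge of 4 circles.)

H_0 = Z,  H_1 = Z^4.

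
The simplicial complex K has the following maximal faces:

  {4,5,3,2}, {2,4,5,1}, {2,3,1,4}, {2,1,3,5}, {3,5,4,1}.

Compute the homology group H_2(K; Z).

H_2 ≅ 0.

Order the vertices as 1 < 2 < 3 < 4 < 5. Listing each simplex with vertices in this order, K has dimension 3 with simplices:

  0-simplices (5): [1], [2], [3], [4], [5]
  1-simplices (10): [1,2], [1,3], [1,4], [1,5], [2,3], [2,4], [2,5], [3,4], [3,5], [4,5]
  2-simplices (10): [1,2,3], [1,2,4], [1,2,5], [1,3,4], [1,3,5], [1,4,5], [2,3,4], [2,3,5], [2,4,5], [3,4,5]
  3-simplices (5): [1,2,3,4], [1,2,3,5], [1,2,4,5], [1,3,4,5], [2,3,4,5]

giving chain groups C_0 ≅ Z^5, C_1 ≅ Z^10, C_2 ≅ Z^10, C_3 ≅ Z^5.

∂_1: C_1 → C_0 is given by ∂[p,q] = [q] − [p].
As a 5×10 matrix over Z this has rank 4, with invariant factors (1,1,1,1).

∂_2: C_2 → C_1 acts by ∂[p,q,r] = [q,r] − [p,r] + [p,q]. For instance
  ∂[1,3,5] = [3,5] − [1,5] + [1,3],
  ∂[1,2,3] = [2,3] − [1,3] + [1,2].
The 10×10 boundary matrix has rank 6 and Smith normal form diag(1,1,1,1,1,1).

The boundary map ∂_3: C_3 → C_2 sends each 3-simplex σ to the alternating sum Σ_i (−1)^i (σ with its i-th vertex removed). For instance
  ∂[2,3,4,5] = [3,4,5] − [2,4,5] + [2,3,5] − [2,3,4],
  ∂[1,3,4,5] = [3,4,5] − [1,4,5] + [1,3,5] − [1,3,4].
The resulting 10×5 matrix has rank 4, and its Smith normal form has invariant factors (1,1,1,1).

Now H_k = ker ∂_k / im ∂_{k+1}, so:

  H_2: rank ker ∂_2 − rank ∂_3 = (10 − 6) − 4 = 0, and the invariant factors of ∂_3 are all 1, so H_2 = 0.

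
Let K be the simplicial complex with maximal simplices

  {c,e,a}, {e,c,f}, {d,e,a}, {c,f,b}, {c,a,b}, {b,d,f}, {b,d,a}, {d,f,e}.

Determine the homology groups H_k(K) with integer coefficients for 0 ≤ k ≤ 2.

H_0 = Z,  H_1 = 0,  H_2 = Z.

Take the total order a < b < c < d < e < f on the vertex set. Then K (dimension 2) consists of the simplices:

  0-simplices (6): a, b, c, d, e, f
  1-simplices (12): ab, ac, ad, ae, bc, bd, bf, ce, cf, de, df, ef
  2-simplices (8): abc, abd, ace, ade, bcf, bdf, cef, def

giving chain groups C_0 ≅ Z^6, C_1 ≅ Z^12, C_2 ≅ Z^8.

∂_1: C_1 → C_0 sends each edge [p,q] (with p < q) to q − p. For instance
  ∂ae = e − a.
The 6×12 boundary matrix has rank 5 and Smith normal form diag(1,1,1,1,1).

Boundary ∂_2: C_2 → C_1 acts by ∂[p,q,r] = [q,r] − [p,r] + [p,q]. For instance
  ∂abc = bc − ac + ab,
  ∂ade = de − ae + ad.
The 12×8 boundary matrix has rank 7 and Smith normal form diag(1,1,1,1,1,1,1).

From H_k ≅ ker(∂_k) / im(∂_{k+1}) we obtain:

  H_0: rank C_0 − rank ∂_1 = 6 − 5 = 1, and the invariant factors of ∂_1 are all 1, so H_0 = Z.
  H_1: rank ker ∂_1 − rank ∂_2 = (12 − 5) − 7 = 0, and the invariant factors of ∂_2 are all 1, so H_1 = 0.
  H_2: rank ker ∂_2 − rank ∂_3 = (8 − 7) − 0 = 1, and there is no ∂_3, so H_2 = Z.

As a check, the Euler characteristic is 6 − 12 + 8 = 2, which agrees with 1 − 0 + 1 = 2.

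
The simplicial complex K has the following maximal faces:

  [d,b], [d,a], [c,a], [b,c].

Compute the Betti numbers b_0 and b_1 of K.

b_0 = 1, b_1 = 1.

We work with the vertex ordering a < b < c < d. The simplices of K, each written with vertices in increasing order, are:

  0-simplices (4): a, b, c, d
  1-simplices (4): ac, ad, bc, bd

giving chain groups C_0 ≅ Z^4, C_1 ≅ Z^4.

Boundary ∂_1: C_1 → C_0 is given by ∂[p,q] = [q] − [p]. For instance
  ∂ad = d − a.
The 4×4 boundary matrix has rank 3 and Smith normal form diag(1,1,1).

From H_k ≅ ker(∂_k) / im(∂_{k+1}) we obtain:

  H_0: rank C_0 − rank ∂_1 = 4 − 3 = 1, and the invariant factors of ∂_1 are all 1, so H_0 ≅ Z.
  H_1: rank ker ∂_1 − rank ∂_2 = (4 − 3) − 0 = 1, and there is no ∂_2, so H_1 ≅ Z.

As a check, the Euler characteristic is 4 − 4 = 0, which agrees with 1 − 1 = 0.
(K is a triangulation of the circle S^1.)

Hence the Betti numbers are b_0 = 1, b_1 = 1.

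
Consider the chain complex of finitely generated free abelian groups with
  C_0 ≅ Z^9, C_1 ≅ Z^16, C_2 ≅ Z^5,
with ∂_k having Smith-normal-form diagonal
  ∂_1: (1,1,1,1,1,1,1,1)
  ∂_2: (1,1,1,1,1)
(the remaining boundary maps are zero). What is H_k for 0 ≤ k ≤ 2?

H_0: b_0 = 9 − 0 − 8 = 1; torsion from ∂_1 factors > 1: none. So H_0 = Z.
H_1: b_1 = 16 − 8 − 5 = 3; torsion from ∂_2 factors > 1: none. So H_1 = Z^3.
H_2: b_2 = 5 − 5 − 0 = 0; torsion from ∂_3 factors > 1: none. So H_2 = 0.

H_0 = Z,  H_1 = Z^3,  H_2 = 0.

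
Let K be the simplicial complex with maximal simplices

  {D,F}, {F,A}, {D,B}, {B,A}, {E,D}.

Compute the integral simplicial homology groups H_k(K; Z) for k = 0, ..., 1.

We work with the vertex ordering A < B < D < E < F. The simplices of K, each written with vertices in increasing order, are:

  0-simplices (5): A, B, D, E, F
  1-simplices (5): AB, AF, BD, DE, DF

Hence C_0 ≅ Z^5, C_1 ≅ Z^5.

Boundary ∂_1: C_1 → C_0 is given by ∂[p,q] = [q] − [p]. For instance
  ∂DE = E − D.
As a 5×5 matrix over Z this has rank 4, with invariant factors (1,1,1,1).

Computing H_k = (kernel of ∂_k) / (image of ∂_{k+1}):

  H_0: rank C_0 − rank ∂_1 = 5 − 4 = 1, and the invariant factors of ∂_1 are all 1, so H_0 = Z.
  H_1: rank ker ∂_1 − rank ∂_2 = (5 − 4) − 0 = 1, and there is no ∂_2, so H_1 = Z.

As a check, the Euler characteristic is 5 − 5 = 0, which agrees with 1 − 1 = 0.

H_0 ≅ Z,  H_1 ≅ Z.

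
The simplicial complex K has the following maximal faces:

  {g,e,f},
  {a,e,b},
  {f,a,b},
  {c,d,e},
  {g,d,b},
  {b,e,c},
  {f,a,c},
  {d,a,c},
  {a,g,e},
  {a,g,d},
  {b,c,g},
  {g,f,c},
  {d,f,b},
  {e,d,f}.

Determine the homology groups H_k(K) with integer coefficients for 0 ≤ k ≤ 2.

Take the total order a < b < c < d < e < f < g on the vertex set. Then K (dimension 2) consists of the simplices:

  0-simplices (7): a, b, c, d, e, f, g
  1-simplices (21): ab, ac, ad, ae, af, ag, bc, bd, be, bf, bg, cd, ce, cf, cg, de, df, dg, ef, eg, fg
  2-simplices (14): abe, abf, acd, acf, adg, aeg, bce, bcg, bdf, bdg, cde, cfg, def, efg

so the chain groups are C_0 ≅ Z^7, C_1 ≅ Z^21, C_2 ≅ Z^14.

The boundary map ∂_1: C_1 → C_0 maps an edge to its endpoints' difference, ∂[p,q] = q − p.
This gives a 7×21 integer matrix of rank 6; reducing to Smith normal form yields diagonal entries (1,1,1,1,1,1).

The boundary map ∂_2: C_2 → C_1 acts by ∂[p,q,r] = [q,r] − [p,r] + [p,q]. For instance
  ∂efg = fg − eg + ef,
  ∂cfg = fg − cg + cf.
The resulting 21×14 matrix has rank 13, and its Smith normal form has invariant factors (1,1,1,1,1,1,1,1,1,1,1,1,1).

Now H_k = ker ∂_k / im ∂_{k+1}, so:

  H_0: rank C_0 − rank ∂_1 = 7 − 6 = 1, and the invariant factors of ∂_1 are all 1, so H_0 ≅ Z.
  H_1: rank ker ∂_1 − rank ∂_2 = (21 − 6) − 13 = 2, and the invariant factors of ∂_2 are all 1, so H_1 ≅ Z^2.
  H_2: rank ker ∂_2 − rank ∂_3 = (14 − 13) − 0 = 1, and there is no ∂_3, so H_2 ≅ Z.

As a check, the Euler characteristic is 7 − 21 + 14 = 0, which agrees with 1 − 2 + 1 = 0.
(K is a triangulation of the torus T^2.)

H_0 = Z,  H_1 = Z^2,  H_2 = Z.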